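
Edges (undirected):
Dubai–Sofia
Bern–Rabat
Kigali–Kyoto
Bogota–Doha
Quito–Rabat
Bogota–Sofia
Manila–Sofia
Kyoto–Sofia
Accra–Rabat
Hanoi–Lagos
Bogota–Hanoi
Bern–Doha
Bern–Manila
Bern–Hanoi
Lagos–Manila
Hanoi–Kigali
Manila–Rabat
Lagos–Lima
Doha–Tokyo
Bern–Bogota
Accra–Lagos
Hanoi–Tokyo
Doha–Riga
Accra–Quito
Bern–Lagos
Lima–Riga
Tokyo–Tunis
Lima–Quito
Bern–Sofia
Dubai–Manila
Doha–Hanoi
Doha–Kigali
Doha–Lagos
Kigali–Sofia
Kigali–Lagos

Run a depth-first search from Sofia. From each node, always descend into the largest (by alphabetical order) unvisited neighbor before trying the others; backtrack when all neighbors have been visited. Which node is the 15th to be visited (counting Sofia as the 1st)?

Bogota

Visit Sofia
Sofia → Manila
Manila → Rabat
Rabat → Quito
Quito → Lima
Lima → Riga
Riga → Doha
Doha → Tokyo
Tokyo → Tunis
Tokyo → Hanoi
Hanoi → Lagos
Lagos → Kigali
Kigali → Kyoto
Lagos → Bern
Bern → Bogota
Lagos → Accra
Manila → Dubai

Visit order: Sofia, Manila, Rabat, Quito, Lima, Riga, Doha, Tokyo, Tunis, Hanoi, Lagos, Kigali, Kyoto, Bern, Bogota, Accra, Dubai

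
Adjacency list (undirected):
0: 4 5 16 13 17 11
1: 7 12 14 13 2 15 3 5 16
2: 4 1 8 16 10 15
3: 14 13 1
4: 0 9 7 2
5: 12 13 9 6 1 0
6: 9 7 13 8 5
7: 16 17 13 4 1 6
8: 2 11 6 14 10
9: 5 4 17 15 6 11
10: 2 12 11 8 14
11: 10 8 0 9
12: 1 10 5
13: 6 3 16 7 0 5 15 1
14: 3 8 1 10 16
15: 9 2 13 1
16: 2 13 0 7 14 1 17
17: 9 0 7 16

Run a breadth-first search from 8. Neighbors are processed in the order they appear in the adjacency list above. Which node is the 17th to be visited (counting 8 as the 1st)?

12

Visit 8; enqueue 2, 11, 6, 14, 10 → queue [2, 11, 6, 14, 10]
Visit 2; enqueue 4, 1, 16, 15 → queue [11, 6, 14, 10, 4, 1, 16, 15]
Visit 11; enqueue 0, 9 → queue [6, 14, 10, 4, 1, 16, 15, 0, 9]
Visit 6; enqueue 7, 13, 5 → queue [14, 10, 4, 1, 16, 15, 0, 9, 7, 13, 5]
Visit 14; enqueue 3 → queue [10, 4, 1, 16, 15, 0, 9, 7, 13, 5, 3]
Visit 10; enqueue 12 → queue [4, 1, 16, 15, 0, 9, 7, 13, 5, 3, 12]
Visit 4 → queue [1, 16, 15, 0, 9, 7, 13, 5, 3, 12]
Visit 1 → queue [16, 15, 0, 9, 7, 13, 5, 3, 12]
Visit 16; enqueue 17 → queue [15, 0, 9, 7, 13, 5, 3, 12, 17]
Visit 15 → queue [0, 9, 7, 13, 5, 3, 12, 17]
Visit 0 → queue [9, 7, 13, 5, 3, 12, 17]
Visit 9 → queue [7, 13, 5, 3, 12, 17]
Visit 7 → queue [13, 5, 3, 12, 17]
Visit 13 → queue [5, 3, 12, 17]
Visit 5 → queue [3, 12, 17]
Visit 3 → queue [12, 17]
Visit 12 → queue [17]
Visit 17 → queue []

Visit order: 8, 2, 11, 6, 14, 10, 4, 1, 16, 15, 0, 9, 7, 13, 5, 3, 12, 17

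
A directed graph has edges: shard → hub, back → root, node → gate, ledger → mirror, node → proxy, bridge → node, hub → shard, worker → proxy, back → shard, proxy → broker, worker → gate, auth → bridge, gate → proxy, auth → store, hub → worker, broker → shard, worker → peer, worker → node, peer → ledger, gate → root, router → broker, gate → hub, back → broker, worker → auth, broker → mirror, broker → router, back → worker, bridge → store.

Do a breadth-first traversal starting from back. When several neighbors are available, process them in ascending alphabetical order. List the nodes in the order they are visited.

back, broker, root, shard, worker, mirror, router, hub, auth, gate, node, peer, proxy, bridge, store, ledger

Visit back; enqueue broker, root, shard, worker → queue [broker, root, shard, worker]
Visit broker; enqueue mirror, router → queue [root, shard, worker, mirror, router]
Visit root → queue [shard, worker, mirror, router]
Visit shard; enqueue hub → queue [worker, mirror, router, hub]
Visit worker; enqueue auth, gate, node, peer, proxy → queue [mirror, router, hub, auth, gate, node, peer, proxy]
Visit mirror → queue [router, hub, auth, gate, node, peer, proxy]
Visit router → queue [hub, auth, gate, node, peer, proxy]
Visit hub → queue [auth, gate, node, peer, proxy]
Visit auth; enqueue bridge, store → queue [gate, node, peer, proxy, bridge, store]
Visit gate → queue [node, peer, proxy, bridge, store]
Visit node → queue [peer, proxy, bridge, store]
Visit peer; enqueue ledger → queue [proxy, bridge, store, ledger]
Visit proxy → queue [bridge, store, ledger]
Visit bridge → queue [store, ledger]
Visit store → queue [ledger]
Visit ledger → queue []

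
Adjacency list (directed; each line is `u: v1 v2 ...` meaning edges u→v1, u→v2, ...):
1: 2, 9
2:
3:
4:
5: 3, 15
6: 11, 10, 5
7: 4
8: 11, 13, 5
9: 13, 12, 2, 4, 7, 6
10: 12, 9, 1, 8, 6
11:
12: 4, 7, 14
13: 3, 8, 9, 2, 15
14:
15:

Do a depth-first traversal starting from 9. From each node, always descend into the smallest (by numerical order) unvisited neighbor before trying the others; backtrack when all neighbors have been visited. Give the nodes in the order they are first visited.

9 2 4 6 5 3 15 10 1 8 11 13 12 7 14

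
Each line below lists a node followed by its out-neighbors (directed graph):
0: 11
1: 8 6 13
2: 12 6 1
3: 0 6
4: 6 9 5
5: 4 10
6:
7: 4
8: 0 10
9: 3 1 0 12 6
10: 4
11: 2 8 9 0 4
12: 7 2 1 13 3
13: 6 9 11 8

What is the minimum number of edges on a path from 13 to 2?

2

Level 0: 13
Level 1: 6, 8, 9, 11
Level 2: 0, 1, 2, 3, 4, 10, 12
Level 3: 5, 7
2 first appears at level 2.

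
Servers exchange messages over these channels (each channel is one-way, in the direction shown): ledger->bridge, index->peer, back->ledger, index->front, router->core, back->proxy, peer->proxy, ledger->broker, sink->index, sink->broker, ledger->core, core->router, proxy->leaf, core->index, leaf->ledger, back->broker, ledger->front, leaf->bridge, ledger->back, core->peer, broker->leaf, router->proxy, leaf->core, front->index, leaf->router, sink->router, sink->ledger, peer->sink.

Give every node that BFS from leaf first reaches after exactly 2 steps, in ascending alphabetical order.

back, broker, front, index, peer, proxy

Level 0: leaf
Level 1: bridge, core, ledger, router
Level 2: back, broker, front, index, peer, proxy
Level 3: sink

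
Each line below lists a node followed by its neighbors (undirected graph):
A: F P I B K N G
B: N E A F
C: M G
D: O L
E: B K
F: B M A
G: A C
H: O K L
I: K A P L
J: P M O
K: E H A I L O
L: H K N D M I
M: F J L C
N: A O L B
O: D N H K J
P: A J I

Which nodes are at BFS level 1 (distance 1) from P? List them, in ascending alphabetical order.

Level 0: P
Level 1: A, I, J
Level 2: B, F, G, K, L, M, N, O
Level 3: C, D, E, H

A, I, J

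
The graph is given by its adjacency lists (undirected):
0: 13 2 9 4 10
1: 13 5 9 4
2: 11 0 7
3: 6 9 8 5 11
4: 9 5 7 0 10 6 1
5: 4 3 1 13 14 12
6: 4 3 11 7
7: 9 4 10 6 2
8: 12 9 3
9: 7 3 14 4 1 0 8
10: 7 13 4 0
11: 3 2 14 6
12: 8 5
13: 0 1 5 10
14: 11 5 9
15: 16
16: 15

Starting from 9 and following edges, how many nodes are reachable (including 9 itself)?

15

BFS from 9 visits: 9, 7, 3, 14, 4, 1, 0, 8, 10, 6, 2, 5, 11, 13, 12
Reachable nodes: 15 of 17 total.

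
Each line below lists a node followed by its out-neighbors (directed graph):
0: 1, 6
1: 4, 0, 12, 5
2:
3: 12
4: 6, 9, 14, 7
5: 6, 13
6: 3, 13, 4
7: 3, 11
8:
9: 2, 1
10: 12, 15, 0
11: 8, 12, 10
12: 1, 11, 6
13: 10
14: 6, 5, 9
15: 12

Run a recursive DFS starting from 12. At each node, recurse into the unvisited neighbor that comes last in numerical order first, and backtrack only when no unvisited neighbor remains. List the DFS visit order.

Visit 12
12 → 11
11 → 10
10 → 15
10 → 0
0 → 6
6 → 13
6 → 4
4 → 14
14 → 9
9 → 2
9 → 1
1 → 5
4 → 7
7 → 3
11 → 8

12 11 10 15 0 6 13 4 14 9 2 1 5 7 3 8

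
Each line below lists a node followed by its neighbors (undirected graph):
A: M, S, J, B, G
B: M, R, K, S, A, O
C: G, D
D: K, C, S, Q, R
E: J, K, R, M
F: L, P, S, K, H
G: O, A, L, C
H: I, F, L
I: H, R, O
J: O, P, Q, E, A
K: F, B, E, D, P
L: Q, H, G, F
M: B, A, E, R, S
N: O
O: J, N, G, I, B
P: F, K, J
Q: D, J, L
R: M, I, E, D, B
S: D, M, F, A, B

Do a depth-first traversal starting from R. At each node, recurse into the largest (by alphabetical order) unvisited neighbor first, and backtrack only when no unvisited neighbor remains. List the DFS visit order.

Visit R
R → M
M → S
S → F
F → P
P → K
K → E
E → J
J → Q
Q → L
L → H
H → I
I → O
O → N
O → G
G → C
C → D
G → A
A → B

R, M, S, F, P, K, E, J, Q, L, H, I, O, N, G, C, D, A, B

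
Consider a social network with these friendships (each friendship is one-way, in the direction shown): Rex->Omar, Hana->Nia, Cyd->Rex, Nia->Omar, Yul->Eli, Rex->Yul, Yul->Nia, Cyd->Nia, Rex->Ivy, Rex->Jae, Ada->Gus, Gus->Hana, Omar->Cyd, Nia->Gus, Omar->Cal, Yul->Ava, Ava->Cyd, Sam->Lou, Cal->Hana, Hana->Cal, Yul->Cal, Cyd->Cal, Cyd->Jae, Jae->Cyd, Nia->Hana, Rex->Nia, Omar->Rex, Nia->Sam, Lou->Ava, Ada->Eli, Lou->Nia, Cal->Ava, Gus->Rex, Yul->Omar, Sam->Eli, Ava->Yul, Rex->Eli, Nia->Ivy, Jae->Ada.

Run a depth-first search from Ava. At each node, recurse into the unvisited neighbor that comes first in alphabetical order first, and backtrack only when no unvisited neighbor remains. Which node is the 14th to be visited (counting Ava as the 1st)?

Visit Ava
Ava → Cyd
Cyd → Cal
Cal → Hana
Hana → Nia
Nia → Gus
Gus → Rex
Rex → Eli
Rex → Ivy
Rex → Jae
Jae → Ada
Rex → Omar
Rex → Yul
Nia → Sam
Sam → Lou

Visit order: Ava, Cyd, Cal, Hana, Nia, Gus, Rex, Eli, Ivy, Jae, Ada, Omar, Yul, Sam, Lou

Sam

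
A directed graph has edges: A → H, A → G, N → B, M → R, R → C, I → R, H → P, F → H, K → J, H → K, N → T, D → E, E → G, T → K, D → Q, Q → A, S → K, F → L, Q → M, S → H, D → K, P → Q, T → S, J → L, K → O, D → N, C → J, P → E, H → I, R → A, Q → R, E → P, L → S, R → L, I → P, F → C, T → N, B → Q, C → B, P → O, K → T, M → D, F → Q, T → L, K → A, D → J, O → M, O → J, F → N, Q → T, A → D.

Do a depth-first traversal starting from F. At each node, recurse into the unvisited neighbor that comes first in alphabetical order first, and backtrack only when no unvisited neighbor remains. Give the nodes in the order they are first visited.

F C B Q A D E G P O J L S H I R K T N M

Visit F
F → C
C → B
B → Q
Q → A
A → D
D → E
E → G
E → P
P → O
O → J
J → L
L → S
S → H
H → I
I → R
H → K
K → T
T → N
O → M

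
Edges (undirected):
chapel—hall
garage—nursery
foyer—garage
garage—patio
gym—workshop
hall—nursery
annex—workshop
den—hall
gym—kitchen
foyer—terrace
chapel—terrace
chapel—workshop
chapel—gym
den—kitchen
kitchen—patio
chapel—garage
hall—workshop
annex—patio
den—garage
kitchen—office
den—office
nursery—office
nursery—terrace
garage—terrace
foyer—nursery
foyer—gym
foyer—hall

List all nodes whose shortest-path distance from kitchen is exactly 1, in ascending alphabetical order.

Level 0: kitchen
Level 1: den, gym, office, patio
Level 2: annex, chapel, foyer, garage, hall, nursery, workshop
Level 3: terrace

den, gym, office, patio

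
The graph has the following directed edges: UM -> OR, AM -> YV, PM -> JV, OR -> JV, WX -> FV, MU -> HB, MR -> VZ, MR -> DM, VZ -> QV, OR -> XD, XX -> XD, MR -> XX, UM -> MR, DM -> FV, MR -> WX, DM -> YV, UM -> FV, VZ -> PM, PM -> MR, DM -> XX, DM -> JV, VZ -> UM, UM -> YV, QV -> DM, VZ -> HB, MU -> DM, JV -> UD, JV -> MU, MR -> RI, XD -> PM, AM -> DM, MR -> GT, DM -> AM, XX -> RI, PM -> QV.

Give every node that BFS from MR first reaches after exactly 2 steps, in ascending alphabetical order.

AM, FV, HB, JV, PM, QV, UM, XD, YV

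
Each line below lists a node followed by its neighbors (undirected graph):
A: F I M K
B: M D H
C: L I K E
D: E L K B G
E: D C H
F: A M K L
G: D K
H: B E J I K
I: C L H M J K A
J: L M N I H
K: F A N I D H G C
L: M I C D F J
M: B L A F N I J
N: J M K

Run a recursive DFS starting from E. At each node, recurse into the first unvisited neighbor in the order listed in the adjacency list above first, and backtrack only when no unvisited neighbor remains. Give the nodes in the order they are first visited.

E, D, L, M, B, H, J, N, K, F, A, I, C, G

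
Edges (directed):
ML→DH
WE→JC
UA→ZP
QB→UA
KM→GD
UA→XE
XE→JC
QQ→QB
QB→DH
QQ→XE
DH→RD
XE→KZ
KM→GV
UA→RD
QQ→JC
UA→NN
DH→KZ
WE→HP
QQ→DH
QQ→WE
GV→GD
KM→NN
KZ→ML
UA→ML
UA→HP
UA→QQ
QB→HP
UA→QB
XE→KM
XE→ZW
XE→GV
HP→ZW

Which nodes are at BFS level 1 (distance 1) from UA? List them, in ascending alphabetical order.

Level 0: UA
Level 1: HP, ML, NN, QB, QQ, RD, XE, ZP
Level 2: DH, GV, JC, KM, KZ, WE, ZW
Level 3: GD

HP, ML, NN, QB, QQ, RD, XE, ZP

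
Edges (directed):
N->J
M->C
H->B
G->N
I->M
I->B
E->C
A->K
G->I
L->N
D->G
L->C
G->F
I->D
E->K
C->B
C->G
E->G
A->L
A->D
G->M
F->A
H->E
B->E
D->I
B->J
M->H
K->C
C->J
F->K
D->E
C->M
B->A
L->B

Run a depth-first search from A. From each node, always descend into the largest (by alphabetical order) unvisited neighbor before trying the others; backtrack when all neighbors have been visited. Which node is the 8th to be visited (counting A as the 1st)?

E

Visit A
A → L
L → N
N → J
L → C
C → M
M → H
H → E
E → K
E → G
G → I
I → D
I → B
G → F

Visit order: A, L, N, J, C, M, H, E, K, G, I, D, B, F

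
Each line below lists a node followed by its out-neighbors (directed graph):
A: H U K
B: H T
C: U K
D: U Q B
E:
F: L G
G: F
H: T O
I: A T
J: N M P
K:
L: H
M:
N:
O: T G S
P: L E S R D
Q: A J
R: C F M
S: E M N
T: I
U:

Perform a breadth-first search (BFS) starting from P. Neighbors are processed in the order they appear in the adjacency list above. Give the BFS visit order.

Visit P; enqueue L, E, S, R, D → queue [L, E, S, R, D]
Visit L; enqueue H → queue [E, S, R, D, H]
Visit E → queue [S, R, D, H]
Visit S; enqueue M, N → queue [R, D, H, M, N]
Visit R; enqueue C, F → queue [D, H, M, N, C, F]
Visit D; enqueue U, Q, B → queue [H, M, N, C, F, U, Q, B]
Visit H; enqueue T, O → queue [M, N, C, F, U, Q, B, T, O]
Visit M → queue [N, C, F, U, Q, B, T, O]
Visit N → queue [C, F, U, Q, B, T, O]
Visit C; enqueue K → queue [F, U, Q, B, T, O, K]
Visit F; enqueue G → queue [U, Q, B, T, O, K, G]
Visit U → queue [Q, B, T, O, K, G]
Visit Q; enqueue A, J → queue [B, T, O, K, G, A, J]
Visit B → queue [T, O, K, G, A, J]
Visit T; enqueue I → queue [O, K, G, A, J, I]
Visit O → queue [K, G, A, J, I]
Visit K → queue [G, A, J, I]
Visit G → queue [A, J, I]
Visit A → queue [J, I]
Visit J → queue [I]
Visit I → queue []

P, L, E, S, R, D, H, M, N, C, F, U, Q, B, T, O, K, G, A, J, I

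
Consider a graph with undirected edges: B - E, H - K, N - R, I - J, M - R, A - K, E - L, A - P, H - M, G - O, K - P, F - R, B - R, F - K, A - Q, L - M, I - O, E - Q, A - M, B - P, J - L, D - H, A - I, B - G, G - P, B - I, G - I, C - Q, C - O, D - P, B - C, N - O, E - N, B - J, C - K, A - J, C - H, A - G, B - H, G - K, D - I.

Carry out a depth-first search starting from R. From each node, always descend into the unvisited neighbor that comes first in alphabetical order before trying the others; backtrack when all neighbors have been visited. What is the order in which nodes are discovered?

R -> B -> C -> H -> D -> I -> A -> G -> K -> F -> P -> O -> N -> E -> L -> J -> M -> Q

Visit R
R → B
B → C
C → H
H → D
D → I
I → A
A → G
G → K
K → F
K → P
G → O
O → N
N → E
E → L
L → J
L → M
E → Q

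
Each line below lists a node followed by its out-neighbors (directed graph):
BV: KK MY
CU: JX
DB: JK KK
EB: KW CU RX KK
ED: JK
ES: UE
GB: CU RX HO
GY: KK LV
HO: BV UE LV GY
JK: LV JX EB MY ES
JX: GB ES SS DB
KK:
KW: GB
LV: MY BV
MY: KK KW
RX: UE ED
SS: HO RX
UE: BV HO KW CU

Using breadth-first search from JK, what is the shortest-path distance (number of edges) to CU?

Level 0: JK
Level 1: EB, ES, JX, LV, MY
Level 2: BV, CU, DB, GB, KK, KW, RX, SS, UE
Level 3: ED, HO
Level 4: GY
CU first appears at level 2.

2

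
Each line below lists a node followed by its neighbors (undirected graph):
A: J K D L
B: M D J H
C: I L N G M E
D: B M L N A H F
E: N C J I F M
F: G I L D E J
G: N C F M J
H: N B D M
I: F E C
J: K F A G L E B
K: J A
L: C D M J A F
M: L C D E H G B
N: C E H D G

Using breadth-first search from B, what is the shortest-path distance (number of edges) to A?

Level 0: B
Level 1: D, H, J, M
Level 2: A, C, E, F, G, K, L, N
Level 3: I
A first appears at level 2.

2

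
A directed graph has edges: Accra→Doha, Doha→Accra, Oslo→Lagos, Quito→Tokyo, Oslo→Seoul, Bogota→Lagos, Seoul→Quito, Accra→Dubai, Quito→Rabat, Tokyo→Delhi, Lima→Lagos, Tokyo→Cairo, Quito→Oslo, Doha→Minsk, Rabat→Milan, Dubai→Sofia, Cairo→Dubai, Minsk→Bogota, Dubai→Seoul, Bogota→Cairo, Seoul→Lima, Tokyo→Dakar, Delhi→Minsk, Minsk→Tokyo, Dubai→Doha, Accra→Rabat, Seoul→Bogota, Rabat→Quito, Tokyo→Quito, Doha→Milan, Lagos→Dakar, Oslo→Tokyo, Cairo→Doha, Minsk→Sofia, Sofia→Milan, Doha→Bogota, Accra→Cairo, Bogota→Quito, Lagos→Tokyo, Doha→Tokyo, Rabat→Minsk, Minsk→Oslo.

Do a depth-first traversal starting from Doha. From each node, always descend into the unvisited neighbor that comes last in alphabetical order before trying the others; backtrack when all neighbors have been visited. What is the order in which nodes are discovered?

Doha, Tokyo, Quito, Rabat, Minsk, Sofia, Milan, Oslo, Seoul, Lima, Lagos, Dakar, Bogota, Cairo, Dubai, Delhi, Accra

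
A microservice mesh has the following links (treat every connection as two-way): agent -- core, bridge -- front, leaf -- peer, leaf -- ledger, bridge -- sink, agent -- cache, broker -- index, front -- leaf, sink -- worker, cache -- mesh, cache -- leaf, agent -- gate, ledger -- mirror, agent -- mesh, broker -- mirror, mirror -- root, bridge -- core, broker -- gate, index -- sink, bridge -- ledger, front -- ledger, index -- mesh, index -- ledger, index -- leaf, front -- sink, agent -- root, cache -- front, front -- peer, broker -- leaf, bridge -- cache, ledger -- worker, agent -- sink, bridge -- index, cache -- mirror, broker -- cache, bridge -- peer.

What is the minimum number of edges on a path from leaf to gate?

2

Level 0: leaf
Level 1: broker, cache, front, index, ledger, peer
Level 2: agent, bridge, gate, mesh, mirror, sink, worker
Level 3: core, root
gate first appears at level 2.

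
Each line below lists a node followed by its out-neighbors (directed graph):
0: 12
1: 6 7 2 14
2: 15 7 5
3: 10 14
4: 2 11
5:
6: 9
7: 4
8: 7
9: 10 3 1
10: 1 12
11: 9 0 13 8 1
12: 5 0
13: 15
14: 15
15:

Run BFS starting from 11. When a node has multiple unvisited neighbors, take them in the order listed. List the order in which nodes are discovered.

11 9 0 13 8 1 10 3 12 15 7 6 2 14 5 4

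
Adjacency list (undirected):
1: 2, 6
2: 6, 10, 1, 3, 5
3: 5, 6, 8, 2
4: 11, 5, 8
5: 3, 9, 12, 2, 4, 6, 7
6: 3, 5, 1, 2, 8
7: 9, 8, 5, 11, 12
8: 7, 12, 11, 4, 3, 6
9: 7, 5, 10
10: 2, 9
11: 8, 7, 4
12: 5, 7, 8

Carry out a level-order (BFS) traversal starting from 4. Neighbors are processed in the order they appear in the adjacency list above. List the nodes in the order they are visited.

4, 11, 5, 8, 7, 3, 9, 12, 2, 6, 10, 1

Visit 4; enqueue 11, 5, 8 → queue [11, 5, 8]
Visit 11; enqueue 7 → queue [5, 8, 7]
Visit 5; enqueue 3, 9, 12, 2, 6 → queue [8, 7, 3, 9, 12, 2, 6]
Visit 8 → queue [7, 3, 9, 12, 2, 6]
Visit 7 → queue [3, 9, 12, 2, 6]
Visit 3 → queue [9, 12, 2, 6]
Visit 9; enqueue 10 → queue [12, 2, 6, 10]
Visit 12 → queue [2, 6, 10]
Visit 2; enqueue 1 → queue [6, 10, 1]
Visit 6 → queue [10, 1]
Visit 10 → queue [1]
Visit 1 → queue []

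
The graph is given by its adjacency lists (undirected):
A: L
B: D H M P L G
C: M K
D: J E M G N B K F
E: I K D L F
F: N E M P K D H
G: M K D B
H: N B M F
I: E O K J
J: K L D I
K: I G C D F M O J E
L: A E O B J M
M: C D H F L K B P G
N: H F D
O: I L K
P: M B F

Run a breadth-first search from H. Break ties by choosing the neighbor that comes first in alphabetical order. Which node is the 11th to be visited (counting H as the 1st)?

K

Visit H; enqueue B, F, M, N → queue [B, F, M, N]
Visit B; enqueue D, G, L, P → queue [F, M, N, D, G, L, P]
Visit F; enqueue E, K → queue [M, N, D, G, L, P, E, K]
Visit M; enqueue C → queue [N, D, G, L, P, E, K, C]
Visit N → queue [D, G, L, P, E, K, C]
Visit D; enqueue J → queue [G, L, P, E, K, C, J]
Visit G → queue [L, P, E, K, C, J]
Visit L; enqueue A, O → queue [P, E, K, C, J, A, O]
Visit P → queue [E, K, C, J, A, O]
Visit E; enqueue I → queue [K, C, J, A, O, I]
Visit K → queue [C, J, A, O, I]
Visit C → queue [J, A, O, I]
Visit J → queue [A, O, I]
Visit A → queue [O, I]
Visit O → queue [I]
Visit I → queue []

Visit order: H, B, F, M, N, D, G, L, P, E, K, C, J, A, O, I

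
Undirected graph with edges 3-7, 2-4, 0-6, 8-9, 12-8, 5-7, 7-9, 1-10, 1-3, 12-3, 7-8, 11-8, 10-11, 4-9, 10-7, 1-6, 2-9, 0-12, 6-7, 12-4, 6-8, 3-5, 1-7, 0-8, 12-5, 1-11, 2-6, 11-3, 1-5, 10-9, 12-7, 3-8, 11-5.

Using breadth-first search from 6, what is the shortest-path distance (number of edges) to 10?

2

Level 0: 6
Level 1: 0, 1, 2, 7, 8
Level 2: 3, 4, 5, 9, 10, 11, 12
10 first appears at level 2.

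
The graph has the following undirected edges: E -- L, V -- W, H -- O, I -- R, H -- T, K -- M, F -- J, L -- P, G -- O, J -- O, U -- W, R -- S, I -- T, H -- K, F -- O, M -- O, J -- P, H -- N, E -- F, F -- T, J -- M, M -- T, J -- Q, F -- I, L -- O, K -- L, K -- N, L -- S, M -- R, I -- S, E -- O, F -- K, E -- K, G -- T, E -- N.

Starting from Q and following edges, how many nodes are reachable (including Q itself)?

BFS from Q visits: Q, J, P, O, M, F, L, H, G, E, T, R, K, I, S, N
Reachable nodes: 16 of 19 total.

16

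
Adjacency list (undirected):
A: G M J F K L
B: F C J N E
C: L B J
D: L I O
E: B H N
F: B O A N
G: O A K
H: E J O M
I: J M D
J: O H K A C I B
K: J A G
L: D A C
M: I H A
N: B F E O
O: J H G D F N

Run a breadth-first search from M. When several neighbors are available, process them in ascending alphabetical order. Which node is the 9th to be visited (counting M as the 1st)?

L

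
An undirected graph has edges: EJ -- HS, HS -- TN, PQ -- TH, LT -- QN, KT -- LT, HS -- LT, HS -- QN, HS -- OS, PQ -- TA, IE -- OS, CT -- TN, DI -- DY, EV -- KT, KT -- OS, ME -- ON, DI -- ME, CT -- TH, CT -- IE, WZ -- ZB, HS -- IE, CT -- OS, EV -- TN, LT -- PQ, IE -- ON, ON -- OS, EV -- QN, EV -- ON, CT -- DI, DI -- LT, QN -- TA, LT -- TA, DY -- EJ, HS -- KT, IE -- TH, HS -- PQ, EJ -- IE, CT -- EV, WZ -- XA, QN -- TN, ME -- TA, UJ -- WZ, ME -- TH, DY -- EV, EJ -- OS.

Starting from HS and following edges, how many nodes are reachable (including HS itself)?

BFS from HS visits: HS, TN, QN, PQ, OS, LT, KT, IE, EJ, EV, CT, TA, TH, ON, DI, DY, ME
Reachable nodes: 17 of 21 total.

17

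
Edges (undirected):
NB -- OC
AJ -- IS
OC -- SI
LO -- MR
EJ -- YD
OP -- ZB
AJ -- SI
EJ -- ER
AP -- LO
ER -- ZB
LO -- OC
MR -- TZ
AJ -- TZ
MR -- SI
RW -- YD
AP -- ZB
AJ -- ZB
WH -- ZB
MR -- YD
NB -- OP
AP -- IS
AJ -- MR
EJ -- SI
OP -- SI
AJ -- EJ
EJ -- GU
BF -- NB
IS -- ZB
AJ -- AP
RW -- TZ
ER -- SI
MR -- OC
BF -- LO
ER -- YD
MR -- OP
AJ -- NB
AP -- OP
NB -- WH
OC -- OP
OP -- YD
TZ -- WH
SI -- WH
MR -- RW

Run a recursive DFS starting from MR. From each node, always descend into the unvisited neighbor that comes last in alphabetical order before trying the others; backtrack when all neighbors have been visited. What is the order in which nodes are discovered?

MR, YD, RW, TZ, WH, ZB, OP, SI, OC, NB, BF, LO, AP, IS, AJ, EJ, GU, ER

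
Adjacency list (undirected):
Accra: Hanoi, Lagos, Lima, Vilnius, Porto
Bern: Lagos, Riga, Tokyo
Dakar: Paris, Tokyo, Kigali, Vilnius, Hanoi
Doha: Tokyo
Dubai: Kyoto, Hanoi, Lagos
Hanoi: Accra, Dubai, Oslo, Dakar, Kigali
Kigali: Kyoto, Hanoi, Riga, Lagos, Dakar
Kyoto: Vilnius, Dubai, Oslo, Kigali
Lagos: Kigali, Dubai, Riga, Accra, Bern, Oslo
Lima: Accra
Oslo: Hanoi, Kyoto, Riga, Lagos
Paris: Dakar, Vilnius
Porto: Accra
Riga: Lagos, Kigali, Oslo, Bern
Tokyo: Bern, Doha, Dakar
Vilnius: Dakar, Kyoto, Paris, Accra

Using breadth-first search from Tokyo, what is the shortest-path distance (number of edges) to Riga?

Level 0: Tokyo
Level 1: Bern, Dakar, Doha
Level 2: Hanoi, Kigali, Lagos, Paris, Riga, Vilnius
Level 3: Accra, Dubai, Kyoto, Oslo
Level 4: Lima, Porto
Riga first appears at level 2.

2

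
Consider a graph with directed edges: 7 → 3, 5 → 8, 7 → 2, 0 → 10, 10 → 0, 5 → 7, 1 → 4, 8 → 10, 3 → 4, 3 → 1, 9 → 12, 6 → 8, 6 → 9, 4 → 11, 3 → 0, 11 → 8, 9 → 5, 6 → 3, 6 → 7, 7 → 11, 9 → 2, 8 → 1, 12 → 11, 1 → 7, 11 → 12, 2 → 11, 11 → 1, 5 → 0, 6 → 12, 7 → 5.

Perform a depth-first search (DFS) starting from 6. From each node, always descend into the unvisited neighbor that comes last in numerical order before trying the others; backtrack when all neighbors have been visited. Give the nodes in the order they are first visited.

Visit 6
6 → 12
12 → 11
11 → 8
8 → 10
10 → 0
8 → 1
1 → 7
7 → 5
7 → 3
3 → 4
7 → 2
6 → 9

6 12 11 8 10 0 1 7 5 3 4 2 9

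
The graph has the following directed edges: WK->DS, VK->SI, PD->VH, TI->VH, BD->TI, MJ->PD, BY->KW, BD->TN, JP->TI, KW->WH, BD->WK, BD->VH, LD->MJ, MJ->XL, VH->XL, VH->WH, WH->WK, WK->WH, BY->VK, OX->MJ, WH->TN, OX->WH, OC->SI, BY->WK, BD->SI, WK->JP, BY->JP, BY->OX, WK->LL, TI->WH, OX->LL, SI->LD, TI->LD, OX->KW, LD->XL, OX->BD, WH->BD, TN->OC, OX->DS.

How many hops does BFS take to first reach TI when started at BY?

2

Level 0: BY
Level 1: JP, KW, OX, VK, WK
Level 2: BD, DS, LL, MJ, SI, TI, WH
Level 3: LD, PD, TN, VH, XL
Level 4: OC
TI first appears at level 2.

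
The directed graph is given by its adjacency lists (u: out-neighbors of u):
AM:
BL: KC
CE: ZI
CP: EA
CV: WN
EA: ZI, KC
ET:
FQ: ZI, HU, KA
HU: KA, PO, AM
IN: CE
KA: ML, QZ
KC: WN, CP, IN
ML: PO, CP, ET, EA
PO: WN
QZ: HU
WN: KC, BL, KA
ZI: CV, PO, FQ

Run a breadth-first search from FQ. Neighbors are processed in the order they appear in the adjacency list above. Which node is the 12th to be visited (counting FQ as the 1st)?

ET

Visit FQ; enqueue ZI, HU, KA → queue [ZI, HU, KA]
Visit ZI; enqueue CV, PO → queue [HU, KA, CV, PO]
Visit HU; enqueue AM → queue [KA, CV, PO, AM]
Visit KA; enqueue ML, QZ → queue [CV, PO, AM, ML, QZ]
Visit CV; enqueue WN → queue [PO, AM, ML, QZ, WN]
Visit PO → queue [AM, ML, QZ, WN]
Visit AM → queue [ML, QZ, WN]
Visit ML; enqueue CP, ET, EA → queue [QZ, WN, CP, ET, EA]
Visit QZ → queue [WN, CP, ET, EA]
Visit WN; enqueue KC, BL → queue [CP, ET, EA, KC, BL]
Visit CP → queue [ET, EA, KC, BL]
Visit ET → queue [EA, KC, BL]
Visit EA → queue [KC, BL]
Visit KC; enqueue IN → queue [BL, IN]
Visit BL → queue [IN]
Visit IN; enqueue CE → queue [CE]
Visit CE → queue []

Visit order: FQ, ZI, HU, KA, CV, PO, AM, ML, QZ, WN, CP, ET, EA, KC, BL, IN, CE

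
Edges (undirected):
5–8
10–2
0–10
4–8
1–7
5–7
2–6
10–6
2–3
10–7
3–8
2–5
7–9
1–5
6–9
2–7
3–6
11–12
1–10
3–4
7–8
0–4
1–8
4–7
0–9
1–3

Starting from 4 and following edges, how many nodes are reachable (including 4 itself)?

BFS from 4 visits: 4, 0, 3, 7, 8, 9, 10, 1, 2, 6, 5
Reachable nodes: 11 of 13 total.

11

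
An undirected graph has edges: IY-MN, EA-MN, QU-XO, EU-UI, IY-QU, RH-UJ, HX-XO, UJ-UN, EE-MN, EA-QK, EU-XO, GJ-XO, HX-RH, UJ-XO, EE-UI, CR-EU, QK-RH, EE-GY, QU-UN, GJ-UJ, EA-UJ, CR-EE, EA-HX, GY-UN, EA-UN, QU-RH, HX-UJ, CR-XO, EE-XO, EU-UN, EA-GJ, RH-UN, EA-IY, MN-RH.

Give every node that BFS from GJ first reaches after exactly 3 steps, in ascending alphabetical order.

GY, UI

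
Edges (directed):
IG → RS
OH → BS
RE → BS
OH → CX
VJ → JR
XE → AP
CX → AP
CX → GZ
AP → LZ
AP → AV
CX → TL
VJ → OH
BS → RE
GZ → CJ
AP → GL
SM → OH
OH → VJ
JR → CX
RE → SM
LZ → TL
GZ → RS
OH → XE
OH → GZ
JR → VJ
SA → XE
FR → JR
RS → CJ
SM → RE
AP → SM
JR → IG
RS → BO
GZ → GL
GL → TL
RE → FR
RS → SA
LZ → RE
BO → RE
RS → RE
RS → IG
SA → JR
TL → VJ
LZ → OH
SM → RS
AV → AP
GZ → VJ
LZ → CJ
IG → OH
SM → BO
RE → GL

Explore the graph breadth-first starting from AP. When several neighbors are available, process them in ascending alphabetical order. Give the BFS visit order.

Visit AP; enqueue AV, GL, LZ, SM → queue [AV, GL, LZ, SM]
Visit AV → queue [GL, LZ, SM]
Visit GL; enqueue TL → queue [LZ, SM, TL]
Visit LZ; enqueue CJ, OH, RE → queue [SM, TL, CJ, OH, RE]
Visit SM; enqueue BO, RS → queue [TL, CJ, OH, RE, BO, RS]
Visit TL; enqueue VJ → queue [CJ, OH, RE, BO, RS, VJ]
Visit CJ → queue [OH, RE, BO, RS, VJ]
Visit OH; enqueue BS, CX, GZ, XE → queue [RE, BO, RS, VJ, BS, CX, GZ, XE]
Visit RE; enqueue FR → queue [BO, RS, VJ, BS, CX, GZ, XE, FR]
Visit BO → queue [RS, VJ, BS, CX, GZ, XE, FR]
Visit RS; enqueue IG, SA → queue [VJ, BS, CX, GZ, XE, FR, IG, SA]
Visit VJ; enqueue JR → queue [BS, CX, GZ, XE, FR, IG, SA, JR]
Visit BS → queue [CX, GZ, XE, FR, IG, SA, JR]
Visit CX → queue [GZ, XE, FR, IG, SA, JR]
Visit GZ → queue [XE, FR, IG, SA, JR]
Visit XE → queue [FR, IG, SA, JR]
Visit FR → queue [IG, SA, JR]
Visit IG → queue [SA, JR]
Visit SA → queue [JR]
Visit JR → queue []

AP, AV, GL, LZ, SM, TL, CJ, OH, RE, BO, RS, VJ, BS, CX, GZ, XE, FR, IG, SA, JR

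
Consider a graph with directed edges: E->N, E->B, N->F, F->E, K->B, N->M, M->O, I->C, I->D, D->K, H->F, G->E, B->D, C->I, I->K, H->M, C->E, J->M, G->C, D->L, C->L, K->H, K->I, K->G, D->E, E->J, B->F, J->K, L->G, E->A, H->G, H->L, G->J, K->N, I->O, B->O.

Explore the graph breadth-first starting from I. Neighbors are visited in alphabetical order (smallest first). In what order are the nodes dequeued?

I, C, D, K, O, E, L, B, G, H, N, A, J, F, M

Visit I; enqueue C, D, K, O → queue [C, D, K, O]
Visit C; enqueue E, L → queue [D, K, O, E, L]
Visit D → queue [K, O, E, L]
Visit K; enqueue B, G, H, N → queue [O, E, L, B, G, H, N]
Visit O → queue [E, L, B, G, H, N]
Visit E; enqueue A, J → queue [L, B, G, H, N, A, J]
Visit L → queue [B, G, H, N, A, J]
Visit B; enqueue F → queue [G, H, N, A, J, F]
Visit G → queue [H, N, A, J, F]
Visit H; enqueue M → queue [N, A, J, F, M]
Visit N → queue [A, J, F, M]
Visit A → queue [J, F, M]
Visit J → queue [F, M]
Visit F → queue [M]
Visit M → queue []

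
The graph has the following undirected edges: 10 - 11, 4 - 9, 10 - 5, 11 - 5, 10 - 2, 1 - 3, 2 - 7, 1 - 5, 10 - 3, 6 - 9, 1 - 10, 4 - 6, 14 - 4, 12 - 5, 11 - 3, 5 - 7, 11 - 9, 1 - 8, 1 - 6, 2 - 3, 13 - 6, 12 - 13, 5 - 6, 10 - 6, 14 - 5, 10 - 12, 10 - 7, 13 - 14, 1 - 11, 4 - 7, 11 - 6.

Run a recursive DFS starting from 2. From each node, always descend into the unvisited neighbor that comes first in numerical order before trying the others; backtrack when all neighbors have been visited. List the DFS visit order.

2 3 1 5 6 4 7 10 11 9 12 13 14 8

Visit 2
2 → 3
3 → 1
1 → 5
5 → 6
6 → 4
4 → 7
7 → 10
10 → 11
11 → 9
10 → 12
12 → 13
13 → 14
1 → 8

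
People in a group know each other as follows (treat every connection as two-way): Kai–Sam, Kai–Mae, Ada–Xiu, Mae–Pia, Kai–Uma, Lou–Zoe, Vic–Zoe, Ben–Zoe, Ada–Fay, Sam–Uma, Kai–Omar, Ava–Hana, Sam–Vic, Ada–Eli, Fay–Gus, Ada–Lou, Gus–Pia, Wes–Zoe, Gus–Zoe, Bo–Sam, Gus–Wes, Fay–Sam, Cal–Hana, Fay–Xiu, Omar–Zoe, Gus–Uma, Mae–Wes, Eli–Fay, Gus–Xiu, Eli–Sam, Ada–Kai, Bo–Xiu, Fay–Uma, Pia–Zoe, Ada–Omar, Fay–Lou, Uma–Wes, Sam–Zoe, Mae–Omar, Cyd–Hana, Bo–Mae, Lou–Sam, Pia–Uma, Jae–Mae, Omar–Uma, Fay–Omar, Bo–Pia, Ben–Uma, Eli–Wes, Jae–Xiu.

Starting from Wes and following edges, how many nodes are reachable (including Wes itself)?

18

BFS from Wes visits: Wes, Zoe, Uma, Mae, Gus, Eli, Vic, Sam, Pia, Omar, Lou, Ben, Kai, Fay, Jae, Bo, Xiu, Ada
Reachable nodes: 18 of 22 total.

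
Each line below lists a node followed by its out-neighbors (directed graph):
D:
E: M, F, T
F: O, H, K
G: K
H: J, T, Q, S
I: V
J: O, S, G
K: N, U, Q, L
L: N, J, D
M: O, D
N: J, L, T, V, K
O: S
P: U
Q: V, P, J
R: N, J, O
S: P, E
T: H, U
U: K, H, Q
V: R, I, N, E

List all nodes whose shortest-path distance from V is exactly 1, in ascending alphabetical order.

Level 0: V
Level 1: E, I, N, R
Level 2: F, J, K, L, M, O, T
Level 3: D, G, H, Q, S, U
Level 4: P

E, I, N, R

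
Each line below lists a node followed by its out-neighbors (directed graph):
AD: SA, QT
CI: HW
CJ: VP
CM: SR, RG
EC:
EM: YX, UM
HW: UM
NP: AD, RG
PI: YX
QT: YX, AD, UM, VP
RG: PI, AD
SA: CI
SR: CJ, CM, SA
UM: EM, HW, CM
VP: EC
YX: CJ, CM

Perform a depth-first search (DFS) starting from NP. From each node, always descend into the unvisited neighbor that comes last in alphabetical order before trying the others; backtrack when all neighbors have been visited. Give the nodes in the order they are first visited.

NP -> RG -> PI -> YX -> CM -> SR -> SA -> CI -> HW -> UM -> EM -> CJ -> VP -> EC -> AD -> QT

Visit NP
NP → RG
RG → PI
PI → YX
YX → CM
CM → SR
SR → SA
SA → CI
CI → HW
HW → UM
UM → EM
SR → CJ
CJ → VP
VP → EC
RG → AD
AD → QT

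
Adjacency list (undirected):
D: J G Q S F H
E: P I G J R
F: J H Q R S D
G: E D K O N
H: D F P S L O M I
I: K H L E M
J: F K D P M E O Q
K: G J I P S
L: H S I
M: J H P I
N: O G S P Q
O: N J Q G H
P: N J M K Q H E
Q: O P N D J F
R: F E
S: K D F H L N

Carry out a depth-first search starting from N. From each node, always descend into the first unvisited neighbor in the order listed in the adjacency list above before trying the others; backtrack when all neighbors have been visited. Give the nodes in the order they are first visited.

Visit N
N → O
O → J
J → F
F → H
H → D
D → G
G → E
E → P
P → M
M → I
I → K
K → S
S → L
P → Q
E → R

N -> O -> J -> F -> H -> D -> G -> E -> P -> M -> I -> K -> S -> L -> Q -> R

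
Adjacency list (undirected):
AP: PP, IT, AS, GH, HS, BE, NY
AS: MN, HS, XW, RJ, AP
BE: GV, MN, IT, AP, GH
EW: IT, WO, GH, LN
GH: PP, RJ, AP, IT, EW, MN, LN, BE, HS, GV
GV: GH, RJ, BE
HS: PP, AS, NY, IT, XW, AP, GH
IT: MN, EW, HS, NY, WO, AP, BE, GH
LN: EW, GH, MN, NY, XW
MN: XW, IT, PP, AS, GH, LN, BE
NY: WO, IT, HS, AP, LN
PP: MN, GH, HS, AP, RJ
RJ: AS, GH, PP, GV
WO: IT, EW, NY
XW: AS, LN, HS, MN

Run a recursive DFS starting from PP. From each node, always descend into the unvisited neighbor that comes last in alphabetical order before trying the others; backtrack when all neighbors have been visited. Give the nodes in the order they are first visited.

PP → RJ → GV → GH → MN → XW → LN → NY → WO → IT → HS → AS → AP → BE → EW

Visit PP
PP → RJ
RJ → GV
GV → GH
GH → MN
MN → XW
XW → LN
LN → NY
NY → WO
WO → IT
IT → HS
HS → AS
AS → AP
AP → BE
IT → EW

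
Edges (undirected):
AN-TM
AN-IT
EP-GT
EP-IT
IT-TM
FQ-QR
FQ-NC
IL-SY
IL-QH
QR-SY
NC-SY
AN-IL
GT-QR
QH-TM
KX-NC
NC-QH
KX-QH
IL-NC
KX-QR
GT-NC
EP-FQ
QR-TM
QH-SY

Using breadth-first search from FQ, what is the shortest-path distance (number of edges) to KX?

Level 0: FQ
Level 1: EP, NC, QR
Level 2: GT, IL, IT, KX, QH, SY, TM
Level 3: AN
KX first appears at level 2.

2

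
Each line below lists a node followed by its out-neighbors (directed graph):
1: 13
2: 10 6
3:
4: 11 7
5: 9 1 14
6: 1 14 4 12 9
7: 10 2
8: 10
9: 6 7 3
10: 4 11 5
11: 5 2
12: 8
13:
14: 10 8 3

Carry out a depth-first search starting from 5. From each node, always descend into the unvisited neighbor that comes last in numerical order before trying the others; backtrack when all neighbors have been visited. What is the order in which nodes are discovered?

Visit 5
5 → 14
14 → 10
10 → 11
11 → 2
2 → 6
6 → 12
12 → 8
6 → 9
9 → 7
9 → 3
6 → 4
6 → 1
1 → 13

5 14 10 11 2 6 12 8 9 7 3 4 1 13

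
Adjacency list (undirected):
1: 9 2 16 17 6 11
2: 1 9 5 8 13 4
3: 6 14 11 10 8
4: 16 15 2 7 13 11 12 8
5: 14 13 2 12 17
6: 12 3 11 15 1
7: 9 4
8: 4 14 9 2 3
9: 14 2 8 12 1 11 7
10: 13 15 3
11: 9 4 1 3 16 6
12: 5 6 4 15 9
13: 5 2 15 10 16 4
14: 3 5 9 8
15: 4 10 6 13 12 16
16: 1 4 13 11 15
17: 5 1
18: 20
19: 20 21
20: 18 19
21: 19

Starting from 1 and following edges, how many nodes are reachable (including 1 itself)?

17

BFS from 1 visits: 1, 9, 2, 16, 17, 6, 11, 14, 8, 12, 7, 5, 13, 4, 15, 3, 10
Reachable nodes: 17 of 21 total.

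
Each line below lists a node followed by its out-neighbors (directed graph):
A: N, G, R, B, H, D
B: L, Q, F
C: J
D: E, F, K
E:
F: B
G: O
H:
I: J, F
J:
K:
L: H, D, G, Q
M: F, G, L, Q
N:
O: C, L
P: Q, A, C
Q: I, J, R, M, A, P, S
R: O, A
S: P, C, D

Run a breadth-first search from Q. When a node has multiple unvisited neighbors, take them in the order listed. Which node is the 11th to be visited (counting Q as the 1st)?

G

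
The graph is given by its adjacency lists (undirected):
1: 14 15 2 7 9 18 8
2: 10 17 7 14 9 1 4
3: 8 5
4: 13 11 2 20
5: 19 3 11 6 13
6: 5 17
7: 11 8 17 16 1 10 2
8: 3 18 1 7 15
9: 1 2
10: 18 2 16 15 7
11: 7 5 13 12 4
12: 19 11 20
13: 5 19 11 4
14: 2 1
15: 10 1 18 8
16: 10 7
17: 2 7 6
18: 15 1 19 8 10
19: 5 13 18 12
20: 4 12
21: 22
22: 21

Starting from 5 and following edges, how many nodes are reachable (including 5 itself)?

BFS from 5 visits: 5, 19, 13, 11, 6, 3, 18, 12, 4, 7, 17, 8, 15, 10, 1, 20, 2, 16, 14, 9
Reachable nodes: 20 of 22 total.

20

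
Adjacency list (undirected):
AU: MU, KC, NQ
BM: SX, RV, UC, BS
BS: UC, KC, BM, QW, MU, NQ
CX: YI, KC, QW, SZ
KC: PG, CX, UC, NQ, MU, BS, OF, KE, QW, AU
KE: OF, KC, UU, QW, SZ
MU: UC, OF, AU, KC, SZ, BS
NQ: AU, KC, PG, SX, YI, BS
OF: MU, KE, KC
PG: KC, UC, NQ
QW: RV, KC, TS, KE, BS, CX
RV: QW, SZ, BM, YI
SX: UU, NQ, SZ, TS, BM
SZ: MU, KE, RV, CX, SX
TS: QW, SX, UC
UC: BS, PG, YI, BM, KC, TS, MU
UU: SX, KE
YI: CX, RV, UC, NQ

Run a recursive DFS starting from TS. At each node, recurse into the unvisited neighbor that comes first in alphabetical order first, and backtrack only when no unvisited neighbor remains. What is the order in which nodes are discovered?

Visit TS
TS → QW
QW → BS
BS → BM
BM → RV
RV → SZ
SZ → CX
CX → KC
KC → AU
AU → MU
MU → OF
OF → KE
KE → UU
UU → SX
SX → NQ
NQ → PG
PG → UC
UC → YI

TS → QW → BS → BM → RV → SZ → CX → KC → AU → MU → OF → KE → UU → SX → NQ → PG → UC → YI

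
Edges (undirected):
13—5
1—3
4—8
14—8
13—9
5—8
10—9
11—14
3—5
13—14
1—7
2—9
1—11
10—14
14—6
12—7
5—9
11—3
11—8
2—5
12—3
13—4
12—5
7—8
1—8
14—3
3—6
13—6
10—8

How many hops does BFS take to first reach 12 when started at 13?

2

Level 0: 13
Level 1: 4, 5, 6, 9, 14
Level 2: 2, 3, 8, 10, 11, 12
Level 3: 1, 7
12 first appears at level 2.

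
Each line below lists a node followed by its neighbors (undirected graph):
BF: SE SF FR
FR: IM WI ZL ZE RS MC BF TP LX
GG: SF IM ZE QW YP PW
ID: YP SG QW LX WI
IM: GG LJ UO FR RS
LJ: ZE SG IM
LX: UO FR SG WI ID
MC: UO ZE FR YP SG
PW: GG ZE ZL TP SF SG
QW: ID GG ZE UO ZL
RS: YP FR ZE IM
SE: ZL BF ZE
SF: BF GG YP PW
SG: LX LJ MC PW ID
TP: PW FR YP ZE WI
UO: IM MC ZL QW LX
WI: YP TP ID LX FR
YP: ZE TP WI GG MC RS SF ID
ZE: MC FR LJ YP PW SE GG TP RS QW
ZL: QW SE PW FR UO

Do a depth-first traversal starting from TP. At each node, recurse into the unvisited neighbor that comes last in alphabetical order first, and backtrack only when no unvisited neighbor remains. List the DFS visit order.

TP ZE YP WI LX UO ZL SE BF SF PW SG MC FR RS IM LJ GG QW ID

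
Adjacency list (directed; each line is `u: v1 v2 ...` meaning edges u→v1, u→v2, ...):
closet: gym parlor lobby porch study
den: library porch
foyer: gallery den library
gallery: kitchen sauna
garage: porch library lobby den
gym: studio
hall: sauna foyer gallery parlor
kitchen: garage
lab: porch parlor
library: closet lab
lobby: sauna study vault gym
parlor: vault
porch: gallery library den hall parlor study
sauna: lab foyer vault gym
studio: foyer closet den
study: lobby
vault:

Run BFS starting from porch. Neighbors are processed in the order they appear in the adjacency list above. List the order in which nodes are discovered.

porch -> gallery -> library -> den -> hall -> parlor -> study -> kitchen -> sauna -> closet -> lab -> foyer -> vault -> lobby -> garage -> gym -> studio

Visit porch; enqueue gallery, library, den, hall, parlor, study → queue [gallery, library, den, hall, parlor, study]
Visit gallery; enqueue kitchen, sauna → queue [library, den, hall, parlor, study, kitchen, sauna]
Visit library; enqueue closet, lab → queue [den, hall, parlor, study, kitchen, sauna, closet, lab]
Visit den → queue [hall, parlor, study, kitchen, sauna, closet, lab]
Visit hall; enqueue foyer → queue [parlor, study, kitchen, sauna, closet, lab, foyer]
Visit parlor; enqueue vault → queue [study, kitchen, sauna, closet, lab, foyer, vault]
Visit study; enqueue lobby → queue [kitchen, sauna, closet, lab, foyer, vault, lobby]
Visit kitchen; enqueue garage → queue [sauna, closet, lab, foyer, vault, lobby, garage]
Visit sauna; enqueue gym → queue [closet, lab, foyer, vault, lobby, garage, gym]
Visit closet → queue [lab, foyer, vault, lobby, garage, gym]
Visit lab → queue [foyer, vault, lobby, garage, gym]
Visit foyer → queue [vault, lobby, garage, gym]
Visit vault → queue [lobby, garage, gym]
Visit lobby → queue [garage, gym]
Visit garage → queue [gym]
Visit gym; enqueue studio → queue [studio]
Visit studio → queue []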